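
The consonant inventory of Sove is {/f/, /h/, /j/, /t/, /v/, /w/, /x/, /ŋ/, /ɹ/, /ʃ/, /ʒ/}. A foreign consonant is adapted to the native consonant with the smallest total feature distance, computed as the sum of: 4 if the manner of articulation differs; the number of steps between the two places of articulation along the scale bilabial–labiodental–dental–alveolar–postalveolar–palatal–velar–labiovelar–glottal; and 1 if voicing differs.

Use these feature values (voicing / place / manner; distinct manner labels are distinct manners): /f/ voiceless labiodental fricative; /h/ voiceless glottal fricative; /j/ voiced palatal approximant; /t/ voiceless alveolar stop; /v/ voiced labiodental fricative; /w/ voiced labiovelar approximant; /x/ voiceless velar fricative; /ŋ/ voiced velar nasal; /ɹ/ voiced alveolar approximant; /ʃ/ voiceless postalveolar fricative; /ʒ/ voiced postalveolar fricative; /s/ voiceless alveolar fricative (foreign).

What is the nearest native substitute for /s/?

ʃ

/ʃ/ is closest: same manner (fricative), place distance 1 (alveolar→postalveolar), same voicing; total 1. Next closest is /f/ at distance 2.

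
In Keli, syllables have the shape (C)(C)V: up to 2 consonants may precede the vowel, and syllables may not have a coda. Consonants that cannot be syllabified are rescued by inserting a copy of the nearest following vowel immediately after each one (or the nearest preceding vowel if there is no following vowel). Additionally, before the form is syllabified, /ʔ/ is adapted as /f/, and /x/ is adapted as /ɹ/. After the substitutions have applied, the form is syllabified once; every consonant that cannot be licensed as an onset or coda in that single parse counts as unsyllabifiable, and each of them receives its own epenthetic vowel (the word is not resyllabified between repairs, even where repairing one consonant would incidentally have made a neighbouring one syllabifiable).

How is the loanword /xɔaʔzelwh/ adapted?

ɹɔafzelewehe

Substitution: /x/ → /ɹ/, /ʔ/ → /f/, giving /ɹɔafzelwh/.
The consonants /l/, /w/, /h/ cannot be parsed into a legal (C)(C)V syllable (no codas are permitted; onsets may contain at most 2 consonants).
Epenthesis after each stranded consonant: /l/ → /le/, /w/ → /we/, /h/ → /he/.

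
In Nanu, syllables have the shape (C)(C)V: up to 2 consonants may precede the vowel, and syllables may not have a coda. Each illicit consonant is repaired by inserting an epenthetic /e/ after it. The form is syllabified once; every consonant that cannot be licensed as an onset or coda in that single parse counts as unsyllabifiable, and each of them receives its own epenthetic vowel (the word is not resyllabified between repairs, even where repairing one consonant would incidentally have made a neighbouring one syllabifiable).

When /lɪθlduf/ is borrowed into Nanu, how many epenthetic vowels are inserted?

2

The unsyllabifiable consonants are /θ/, /f/; each receives one epenthetic vowel.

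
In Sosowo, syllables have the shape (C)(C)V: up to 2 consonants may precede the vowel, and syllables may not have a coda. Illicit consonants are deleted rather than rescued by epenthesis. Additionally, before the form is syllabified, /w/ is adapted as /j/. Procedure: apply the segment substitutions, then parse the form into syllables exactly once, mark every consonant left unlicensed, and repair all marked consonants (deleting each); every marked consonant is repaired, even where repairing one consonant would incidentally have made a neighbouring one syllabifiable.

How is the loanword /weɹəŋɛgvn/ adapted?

Substitution: /w/ → /j/, giving /jeɹəŋɛgvn/.
Under (C)(C)V, the unsyllabifiable consonants are /g/, /v/, /n/ (no codas are permitted; onsets may contain at most 2 consonants).
Deleting the stranded consonants removes /g/, /v/, /n/.

jeɹəŋɛ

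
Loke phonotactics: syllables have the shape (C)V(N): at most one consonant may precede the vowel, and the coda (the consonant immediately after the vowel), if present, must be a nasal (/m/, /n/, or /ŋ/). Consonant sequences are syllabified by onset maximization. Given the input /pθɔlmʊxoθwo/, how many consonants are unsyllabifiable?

Under (C)V(N), the unsyllabifiable consonants are /p/, /l/, /θ/ (only a nasal (/m/, /n/, or /ŋ/) is licensed in coda position; onsets are limited to one consonant).

3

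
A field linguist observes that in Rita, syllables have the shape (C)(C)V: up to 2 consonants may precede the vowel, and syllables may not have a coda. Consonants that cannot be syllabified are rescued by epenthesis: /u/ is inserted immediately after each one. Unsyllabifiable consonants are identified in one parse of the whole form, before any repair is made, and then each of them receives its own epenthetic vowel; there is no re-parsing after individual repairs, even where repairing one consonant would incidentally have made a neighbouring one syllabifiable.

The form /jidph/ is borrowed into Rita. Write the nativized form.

jidupuhu

Syllabifying with onset maximization leaves /d/, /p/, /h/ stranded (no codas are permitted; onsets may contain at most 2 consonants).
Epenthesis after each stranded consonant: /d/ → /du/, /p/ → /pu/, /h/ → /hu/.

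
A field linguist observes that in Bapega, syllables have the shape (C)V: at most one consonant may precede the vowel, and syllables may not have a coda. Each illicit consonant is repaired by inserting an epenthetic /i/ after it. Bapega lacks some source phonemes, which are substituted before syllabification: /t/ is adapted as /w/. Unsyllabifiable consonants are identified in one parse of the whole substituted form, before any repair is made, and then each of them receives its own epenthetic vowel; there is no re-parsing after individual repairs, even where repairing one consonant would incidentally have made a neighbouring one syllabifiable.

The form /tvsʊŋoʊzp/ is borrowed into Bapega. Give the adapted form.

Substitution: /t/ → /w/, giving /wvsʊŋoʊzp/.
Syllabifying with onset maximization leaves /w/, /v/, /z/, /p/ stranded (no codas are permitted; onsets are limited to one consonant).
Epenthesis after each stranded consonant: /w/ → /wi/, /v/ → /vi/, /z/ → /zi/, /p/ → /pi/.

wivisʊŋoʊzipi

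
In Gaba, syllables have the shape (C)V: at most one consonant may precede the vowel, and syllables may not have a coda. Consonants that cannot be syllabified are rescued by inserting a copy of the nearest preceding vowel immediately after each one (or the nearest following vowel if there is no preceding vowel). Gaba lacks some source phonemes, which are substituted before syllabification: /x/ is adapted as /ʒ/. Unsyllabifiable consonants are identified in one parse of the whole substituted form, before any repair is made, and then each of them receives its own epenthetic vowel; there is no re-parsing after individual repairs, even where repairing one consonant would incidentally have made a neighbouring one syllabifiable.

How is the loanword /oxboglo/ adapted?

oʒobogolo

Substitution: /x/ → /ʒ/, giving /oʒboglo/.
Under (C)V, the unsyllabifiable consonants are /ʒ/, /g/ (no codas are permitted; onsets are limited to one consonant).
Each unlicensed consonant becomes the onset of a new syllable: /ʒ/ → /ʒo/, /g/ → /go/.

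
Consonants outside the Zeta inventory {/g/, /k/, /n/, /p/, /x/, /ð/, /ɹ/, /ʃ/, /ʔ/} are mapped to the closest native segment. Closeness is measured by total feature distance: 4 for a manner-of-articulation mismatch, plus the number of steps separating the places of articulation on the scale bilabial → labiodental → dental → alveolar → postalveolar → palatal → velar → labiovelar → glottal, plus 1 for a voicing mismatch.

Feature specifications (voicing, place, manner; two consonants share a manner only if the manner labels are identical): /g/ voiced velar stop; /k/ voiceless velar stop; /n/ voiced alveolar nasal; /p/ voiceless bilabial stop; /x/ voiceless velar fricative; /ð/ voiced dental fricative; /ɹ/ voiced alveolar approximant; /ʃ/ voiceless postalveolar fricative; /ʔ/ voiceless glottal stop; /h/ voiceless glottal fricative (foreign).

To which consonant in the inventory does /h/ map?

/x/ is closest: same manner (fricative), place distance 2 (glottal→velar), same voicing; total 2. Next closest is /ʃ/ at distance 4.

x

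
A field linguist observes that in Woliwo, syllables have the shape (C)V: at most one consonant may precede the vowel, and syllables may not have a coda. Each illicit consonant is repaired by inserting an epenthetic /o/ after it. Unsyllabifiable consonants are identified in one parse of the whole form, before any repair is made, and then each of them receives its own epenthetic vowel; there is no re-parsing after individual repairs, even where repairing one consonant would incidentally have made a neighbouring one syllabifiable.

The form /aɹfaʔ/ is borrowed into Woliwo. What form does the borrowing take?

aɹofaʔo

The consonants /ɹ/, /ʔ/ cannot be parsed into a legal (C)V syllable (no codas are permitted; onsets are limited to one consonant).
Inserting the epenthetic vowel yields /ɹ/ → /ɹo/, /ʔ/ → /ʔo/.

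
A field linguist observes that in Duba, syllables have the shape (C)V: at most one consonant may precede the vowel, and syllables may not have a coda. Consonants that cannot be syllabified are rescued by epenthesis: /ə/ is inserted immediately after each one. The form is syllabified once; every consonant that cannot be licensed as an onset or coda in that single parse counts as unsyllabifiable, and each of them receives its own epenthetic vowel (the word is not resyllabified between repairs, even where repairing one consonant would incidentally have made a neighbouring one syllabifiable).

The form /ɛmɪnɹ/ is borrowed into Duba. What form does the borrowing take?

Syllabifying with onset maximization leaves /n/, /ɹ/ stranded (no codas are permitted; onsets are limited to one consonant).
Each unlicensed consonant becomes the onset of a new syllable: /n/ → /nə/, /ɹ/ → /ɹə/.

ɛmɪnəɹə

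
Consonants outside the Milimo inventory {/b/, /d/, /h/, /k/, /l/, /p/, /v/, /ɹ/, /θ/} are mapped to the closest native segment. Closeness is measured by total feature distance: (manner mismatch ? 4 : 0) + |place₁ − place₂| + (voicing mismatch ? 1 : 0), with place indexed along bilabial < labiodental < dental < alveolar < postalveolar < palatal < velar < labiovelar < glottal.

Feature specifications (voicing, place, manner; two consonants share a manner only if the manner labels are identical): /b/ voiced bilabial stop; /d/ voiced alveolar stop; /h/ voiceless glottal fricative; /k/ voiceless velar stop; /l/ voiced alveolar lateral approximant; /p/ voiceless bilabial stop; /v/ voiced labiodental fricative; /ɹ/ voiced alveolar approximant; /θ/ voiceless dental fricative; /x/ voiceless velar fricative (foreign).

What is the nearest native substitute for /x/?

/h/ is closest: same manner (fricative), place distance 2 (velar→glottal), same voicing; total 2. Next closest is /k/ at distance 4.

h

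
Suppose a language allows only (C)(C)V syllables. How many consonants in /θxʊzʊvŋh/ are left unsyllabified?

3

The consonants /v/, /ŋ/, /h/ cannot be parsed into a legal (C)(C)V syllable (no codas are permitted; onsets may contain at most 2 consonants).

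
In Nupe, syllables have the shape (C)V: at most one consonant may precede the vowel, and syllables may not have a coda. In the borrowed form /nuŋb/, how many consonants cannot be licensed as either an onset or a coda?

2

Under (C)V, the unsyllabifiable consonants are /ŋ/, /b/ (no codas are permitted; onsets are limited to one consonant).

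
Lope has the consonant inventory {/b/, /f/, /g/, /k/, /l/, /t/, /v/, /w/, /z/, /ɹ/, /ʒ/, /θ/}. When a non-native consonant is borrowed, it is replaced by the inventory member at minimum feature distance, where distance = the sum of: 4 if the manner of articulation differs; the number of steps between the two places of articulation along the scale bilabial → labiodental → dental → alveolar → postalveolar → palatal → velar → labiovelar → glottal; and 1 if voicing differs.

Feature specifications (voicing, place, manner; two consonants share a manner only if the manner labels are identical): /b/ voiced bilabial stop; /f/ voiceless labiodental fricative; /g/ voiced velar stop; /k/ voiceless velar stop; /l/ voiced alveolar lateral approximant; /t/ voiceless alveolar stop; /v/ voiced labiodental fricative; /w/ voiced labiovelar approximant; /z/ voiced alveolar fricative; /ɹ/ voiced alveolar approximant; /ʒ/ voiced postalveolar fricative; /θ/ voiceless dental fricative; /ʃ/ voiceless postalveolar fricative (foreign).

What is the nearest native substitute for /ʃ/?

ʒ

/ʒ/ is closest: same manner (fricative), place distance 0 (postalveolar→postalveolar), voicing differs (+1); total 1. Next closest is /z/ at distance 2.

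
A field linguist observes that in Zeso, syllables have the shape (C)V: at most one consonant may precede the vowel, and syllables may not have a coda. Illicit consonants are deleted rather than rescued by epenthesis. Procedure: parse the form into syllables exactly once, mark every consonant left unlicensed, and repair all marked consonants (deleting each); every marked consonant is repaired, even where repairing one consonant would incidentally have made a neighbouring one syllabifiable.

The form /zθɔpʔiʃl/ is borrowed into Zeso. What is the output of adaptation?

Syllabifying with onset maximization leaves /z/, /p/, /ʃ/, /l/ stranded (no codas are permitted; onsets are limited to one consonant).
Each unlicensed consonant is deleted: /z/, /p/, /ʃ/, /l/.

θɔʔi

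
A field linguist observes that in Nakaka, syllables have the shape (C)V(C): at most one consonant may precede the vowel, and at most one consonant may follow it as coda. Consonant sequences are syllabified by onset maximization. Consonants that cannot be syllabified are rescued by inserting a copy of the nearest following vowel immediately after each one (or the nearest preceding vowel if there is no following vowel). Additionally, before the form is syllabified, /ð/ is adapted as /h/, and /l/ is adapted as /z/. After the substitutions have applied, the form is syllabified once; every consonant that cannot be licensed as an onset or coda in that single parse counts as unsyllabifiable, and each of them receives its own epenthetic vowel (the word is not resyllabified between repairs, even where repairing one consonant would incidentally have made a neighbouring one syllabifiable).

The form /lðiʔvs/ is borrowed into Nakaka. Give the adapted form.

zihiʔvisi

Substitution: /l/ → /z/, /ð/ → /h/, giving /zhiʔvs/.
Syllabifying with onset maximization leaves /z/, /v/, /s/ stranded (at most one coda consonant is licensed; onsets are limited to one consonant).
Each unlicensed consonant becomes the onset of a new syllable: /z/ → /zi/, /v/ → /vi/, /s/ → /si/.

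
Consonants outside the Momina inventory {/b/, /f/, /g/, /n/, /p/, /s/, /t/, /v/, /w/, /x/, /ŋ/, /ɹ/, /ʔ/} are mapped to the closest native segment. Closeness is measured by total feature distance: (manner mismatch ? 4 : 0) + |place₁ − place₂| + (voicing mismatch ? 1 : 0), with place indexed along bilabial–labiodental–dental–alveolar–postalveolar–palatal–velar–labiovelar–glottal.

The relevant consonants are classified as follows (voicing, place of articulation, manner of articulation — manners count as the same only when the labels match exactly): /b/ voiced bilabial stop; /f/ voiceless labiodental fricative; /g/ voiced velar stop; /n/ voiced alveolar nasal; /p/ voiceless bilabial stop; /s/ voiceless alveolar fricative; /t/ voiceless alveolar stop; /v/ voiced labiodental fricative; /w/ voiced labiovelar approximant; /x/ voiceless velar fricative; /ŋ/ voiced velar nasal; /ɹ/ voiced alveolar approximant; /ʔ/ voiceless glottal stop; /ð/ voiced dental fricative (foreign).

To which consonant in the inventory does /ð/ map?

/v/ is closest: same manner (fricative), place distance 1 (dental→labiodental), same voicing; total 1. Next closest is /f/ at distance 2.

v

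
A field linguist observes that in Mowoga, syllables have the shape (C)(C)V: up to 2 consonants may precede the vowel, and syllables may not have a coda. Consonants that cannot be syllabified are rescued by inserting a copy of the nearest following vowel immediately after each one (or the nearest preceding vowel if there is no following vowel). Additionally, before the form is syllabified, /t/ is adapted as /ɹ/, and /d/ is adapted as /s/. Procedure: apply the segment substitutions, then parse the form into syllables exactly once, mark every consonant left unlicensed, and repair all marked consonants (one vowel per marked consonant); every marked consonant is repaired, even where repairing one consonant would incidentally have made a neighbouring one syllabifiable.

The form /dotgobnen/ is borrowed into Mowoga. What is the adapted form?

Substitution: /d/ → /s/, /t/ → /ɹ/, giving /soɹgobnen/.
The consonants /n/ cannot be parsed into a legal (C)(C)V syllable (no codas are permitted; onsets may contain at most 2 consonants).
Inserting the epenthetic vowel yields /n/ → /ne/.

soɹgobnene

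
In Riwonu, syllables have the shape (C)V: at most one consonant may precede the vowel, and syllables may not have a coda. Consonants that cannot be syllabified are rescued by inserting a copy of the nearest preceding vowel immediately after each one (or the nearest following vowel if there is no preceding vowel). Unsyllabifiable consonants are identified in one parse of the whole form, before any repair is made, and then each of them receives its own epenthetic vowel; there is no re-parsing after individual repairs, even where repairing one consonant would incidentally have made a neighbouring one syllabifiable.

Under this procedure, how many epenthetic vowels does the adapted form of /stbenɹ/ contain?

4

The unsyllabifiable consonants are /s/, /t/, /n/, /ɹ/; each receives one epenthetic vowel.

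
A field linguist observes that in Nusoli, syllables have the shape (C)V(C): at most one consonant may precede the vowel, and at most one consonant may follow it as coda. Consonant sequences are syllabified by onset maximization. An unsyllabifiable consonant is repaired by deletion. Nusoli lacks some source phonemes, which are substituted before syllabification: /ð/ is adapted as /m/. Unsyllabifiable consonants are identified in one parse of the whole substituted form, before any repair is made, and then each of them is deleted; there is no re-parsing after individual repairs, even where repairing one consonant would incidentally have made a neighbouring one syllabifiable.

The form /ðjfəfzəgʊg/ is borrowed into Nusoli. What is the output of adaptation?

fəfzəgʊg

Substitution: /ð/ → /m/, giving /mjfəfzəgʊg/.
The consonants /m/, /j/ cannot be parsed into a legal (C)V(C) syllable (at most one coda consonant is licensed; onsets are limited to one consonant).
Deletion applies to /m/, /j/.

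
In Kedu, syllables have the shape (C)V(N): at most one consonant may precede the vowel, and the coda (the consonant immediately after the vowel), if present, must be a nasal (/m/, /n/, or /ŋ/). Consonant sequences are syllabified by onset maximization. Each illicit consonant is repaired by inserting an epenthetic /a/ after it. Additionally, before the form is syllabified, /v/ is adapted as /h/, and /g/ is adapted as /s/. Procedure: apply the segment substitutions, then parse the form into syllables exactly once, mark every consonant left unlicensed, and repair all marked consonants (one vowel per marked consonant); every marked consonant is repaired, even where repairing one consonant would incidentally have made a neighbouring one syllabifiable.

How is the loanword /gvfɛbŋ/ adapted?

Substitution: /g/ → /s/, /v/ → /h/, giving /shfɛbŋ/.
Syllabifying with onset maximization leaves /s/, /h/, /b/, /ŋ/ stranded (only a nasal (/m/, /n/, or /ŋ/) is licensed in coda position; onsets are limited to one consonant).
Each unlicensed consonant becomes the onset of a new syllable: /s/ → /sa/, /h/ → /ha/, /b/ → /ba/, /ŋ/ → /ŋa/.

sahafɛbaŋa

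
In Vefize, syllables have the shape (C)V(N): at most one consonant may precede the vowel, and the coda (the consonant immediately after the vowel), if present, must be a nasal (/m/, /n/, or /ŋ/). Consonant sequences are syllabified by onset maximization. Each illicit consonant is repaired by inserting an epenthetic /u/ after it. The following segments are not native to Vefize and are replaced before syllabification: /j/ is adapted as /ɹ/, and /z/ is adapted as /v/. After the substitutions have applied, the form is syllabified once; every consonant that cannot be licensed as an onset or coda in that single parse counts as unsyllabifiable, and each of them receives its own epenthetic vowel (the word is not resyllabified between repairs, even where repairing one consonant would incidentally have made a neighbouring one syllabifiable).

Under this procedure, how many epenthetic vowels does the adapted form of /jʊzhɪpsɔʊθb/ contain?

After substitution the input is /ɹʊvhɪpsɔʊθb/.
The unsyllabifiable consonants are /v/, /p/, /θ/, /b/; each receives one epenthetic vowel.

4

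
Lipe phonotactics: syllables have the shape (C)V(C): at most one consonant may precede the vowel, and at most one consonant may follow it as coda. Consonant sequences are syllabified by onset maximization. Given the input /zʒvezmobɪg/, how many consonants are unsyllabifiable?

The consonants /z/, /ʒ/ cannot be parsed into a legal (C)V(C) syllable (at most one coda consonant is licensed; onsets are limited to one consonant).

2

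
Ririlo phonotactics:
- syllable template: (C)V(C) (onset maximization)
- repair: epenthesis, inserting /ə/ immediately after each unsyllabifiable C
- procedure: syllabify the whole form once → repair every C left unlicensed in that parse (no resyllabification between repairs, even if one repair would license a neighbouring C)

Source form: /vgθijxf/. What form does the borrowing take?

Under (C)V(C), the unsyllabifiable consonants are /v/, /g/, /x/, /f/ (at most one coda consonant is licensed; onsets are limited to one consonant).
Epenthesis after each stranded consonant: /v/ → /və/, /g/ → /gə/, /x/ → /xə/, /f/ → /fə/.

vəgəθijxəfə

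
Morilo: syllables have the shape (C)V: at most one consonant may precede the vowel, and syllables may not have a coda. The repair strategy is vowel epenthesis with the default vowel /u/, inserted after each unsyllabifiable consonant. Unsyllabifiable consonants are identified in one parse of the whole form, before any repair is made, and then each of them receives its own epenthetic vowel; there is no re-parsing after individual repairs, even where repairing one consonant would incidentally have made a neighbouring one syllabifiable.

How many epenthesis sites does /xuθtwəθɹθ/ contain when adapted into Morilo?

The unsyllabifiable consonants are /θ/, /t/, /θ/, /ɹ/, /θ/; each receives one epenthetic vowel.

5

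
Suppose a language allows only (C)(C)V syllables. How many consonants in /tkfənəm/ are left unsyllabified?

Under (C)(C)V, the unsyllabifiable consonants are /t/, /m/ (no codas are permitted; onsets may contain at most 2 consonants).

2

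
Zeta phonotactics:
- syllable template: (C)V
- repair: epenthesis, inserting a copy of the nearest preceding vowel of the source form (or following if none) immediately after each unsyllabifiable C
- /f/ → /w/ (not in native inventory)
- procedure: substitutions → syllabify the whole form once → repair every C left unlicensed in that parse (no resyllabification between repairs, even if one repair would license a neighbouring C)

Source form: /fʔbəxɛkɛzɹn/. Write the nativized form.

wəʔəbəxɛkɛzɛɹɛnɛ

Substitution: /f/ → /w/, giving /wʔbəxɛkɛzɹn/.
Syllabifying with onset maximization leaves /w/, /ʔ/, /z/, /ɹ/, /n/ stranded (no codas are permitted; onsets are limited to one consonant).
Inserting the epenthetic vowel yields /w/ → /wə/, /ʔ/ → /ʔə/, /z/ → /zɛ/, /ɹ/ → /ɹɛ/, /n/ → /nɛ/.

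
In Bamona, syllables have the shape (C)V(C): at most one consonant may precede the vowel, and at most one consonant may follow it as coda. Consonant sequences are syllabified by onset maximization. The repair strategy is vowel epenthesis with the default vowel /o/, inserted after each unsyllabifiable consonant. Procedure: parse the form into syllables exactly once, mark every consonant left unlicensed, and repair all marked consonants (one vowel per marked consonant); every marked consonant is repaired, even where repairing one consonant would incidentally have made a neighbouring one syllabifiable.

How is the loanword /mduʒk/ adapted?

moduʒko

Under (C)V(C), the unsyllabifiable consonants are /m/, /k/ (at most one coda consonant is licensed; onsets are limited to one consonant).
Inserting the epenthetic vowel yields /m/ → /mo/, /k/ → /ko/.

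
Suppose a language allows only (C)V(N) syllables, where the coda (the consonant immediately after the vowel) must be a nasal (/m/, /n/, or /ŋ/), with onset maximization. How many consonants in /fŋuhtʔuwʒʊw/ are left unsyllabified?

Under (C)V(N), the unsyllabifiable consonants are /f/, /h/, /t/, /w/, /w/ (only a nasal (/m/, /n/, or /ŋ/) is licensed in coda position; onsets are limited to one consonant).

5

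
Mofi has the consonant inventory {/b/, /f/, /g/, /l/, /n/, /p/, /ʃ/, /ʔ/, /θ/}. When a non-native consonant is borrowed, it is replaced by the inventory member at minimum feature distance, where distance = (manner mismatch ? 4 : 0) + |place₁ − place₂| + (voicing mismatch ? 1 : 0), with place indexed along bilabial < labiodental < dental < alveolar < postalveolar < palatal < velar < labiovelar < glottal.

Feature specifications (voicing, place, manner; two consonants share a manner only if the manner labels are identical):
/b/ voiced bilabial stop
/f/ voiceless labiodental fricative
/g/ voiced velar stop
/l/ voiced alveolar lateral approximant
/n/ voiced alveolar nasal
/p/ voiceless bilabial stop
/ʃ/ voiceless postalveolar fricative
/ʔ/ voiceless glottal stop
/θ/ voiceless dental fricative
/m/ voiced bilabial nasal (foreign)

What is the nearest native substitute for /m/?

/n/ is closest: same manner (nasal), place distance 3 (bilabial→alveolar), same voicing; total 3. Next closest is /b/ at distance 4.

n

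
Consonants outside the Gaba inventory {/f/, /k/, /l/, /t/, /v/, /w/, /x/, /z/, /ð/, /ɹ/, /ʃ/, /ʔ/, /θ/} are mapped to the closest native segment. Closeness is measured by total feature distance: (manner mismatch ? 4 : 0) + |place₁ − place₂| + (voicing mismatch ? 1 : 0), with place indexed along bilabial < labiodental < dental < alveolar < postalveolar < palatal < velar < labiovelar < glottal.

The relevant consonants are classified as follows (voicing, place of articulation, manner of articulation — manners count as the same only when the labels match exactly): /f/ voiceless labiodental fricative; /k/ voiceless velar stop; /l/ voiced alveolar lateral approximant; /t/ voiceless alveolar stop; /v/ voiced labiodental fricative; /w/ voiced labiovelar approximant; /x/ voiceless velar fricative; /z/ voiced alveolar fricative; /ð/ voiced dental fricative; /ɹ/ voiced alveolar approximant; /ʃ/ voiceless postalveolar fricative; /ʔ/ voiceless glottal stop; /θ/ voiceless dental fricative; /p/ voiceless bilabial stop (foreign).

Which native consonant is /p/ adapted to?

/t/ is closest: same manner (stop), place distance 3 (bilabial→alveolar), same voicing; total 3. Next closest is /f/ at distance 5.

t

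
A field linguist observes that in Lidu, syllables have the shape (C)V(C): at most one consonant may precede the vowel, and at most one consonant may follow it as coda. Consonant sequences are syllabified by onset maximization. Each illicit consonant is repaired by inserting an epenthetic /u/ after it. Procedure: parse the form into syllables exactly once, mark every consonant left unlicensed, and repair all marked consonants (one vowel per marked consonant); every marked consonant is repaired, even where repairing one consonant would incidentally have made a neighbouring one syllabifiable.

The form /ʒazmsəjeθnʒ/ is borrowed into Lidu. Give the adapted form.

ʒazmusəjeθnuʒu

Under (C)V(C), the unsyllabifiable consonants are /m/, /n/, /ʒ/ (at most one coda consonant is licensed; onsets are limited to one consonant).
Inserting the epenthetic vowel yields /m/ → /mu/, /n/ → /nu/, /ʒ/ → /ʒu/.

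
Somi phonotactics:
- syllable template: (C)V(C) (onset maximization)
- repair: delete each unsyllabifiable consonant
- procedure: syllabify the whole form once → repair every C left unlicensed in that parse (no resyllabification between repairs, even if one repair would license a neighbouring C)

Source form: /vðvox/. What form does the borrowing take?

vox

Syllabifying with onset maximization leaves /v/, /ð/ stranded (at most one coda consonant is licensed; onsets are limited to one consonant).
Deleting the stranded consonants removes /v/, /ð/.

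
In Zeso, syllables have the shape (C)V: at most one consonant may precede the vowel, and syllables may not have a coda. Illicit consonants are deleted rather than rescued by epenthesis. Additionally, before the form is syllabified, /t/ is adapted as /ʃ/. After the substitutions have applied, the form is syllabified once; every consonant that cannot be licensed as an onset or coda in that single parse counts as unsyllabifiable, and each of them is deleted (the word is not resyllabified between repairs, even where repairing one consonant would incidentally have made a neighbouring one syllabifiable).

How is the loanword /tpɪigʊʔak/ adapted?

Substitution: /t/ → /ʃ/, giving /ʃpɪigʊʔak/.
Under (C)V, the unsyllabifiable consonants are /ʃ/, /k/ (no codas are permitted; onsets are limited to one consonant).
Deleting the stranded consonants removes /ʃ/, /k/.

pɪigʊʔa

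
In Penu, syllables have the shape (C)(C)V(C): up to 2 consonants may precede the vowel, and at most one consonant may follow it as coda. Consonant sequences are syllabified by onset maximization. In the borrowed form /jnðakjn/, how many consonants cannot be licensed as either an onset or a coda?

Syllabifying with onset maximization leaves /j/, /j/, /n/ stranded (at most one coda consonant is licensed; onsets may contain at most 2 consonants).

3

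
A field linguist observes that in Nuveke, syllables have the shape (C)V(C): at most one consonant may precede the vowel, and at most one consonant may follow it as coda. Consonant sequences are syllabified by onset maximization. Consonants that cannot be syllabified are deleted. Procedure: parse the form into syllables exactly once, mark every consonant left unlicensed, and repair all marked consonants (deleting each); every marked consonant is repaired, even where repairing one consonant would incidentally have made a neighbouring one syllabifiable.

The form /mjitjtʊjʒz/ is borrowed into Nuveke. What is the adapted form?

jittʊj

The consonants /m/, /j/, /ʒ/, /z/ cannot be parsed into a legal (C)V(C) syllable (at most one coda consonant is licensed; onsets are limited to one consonant).
Deleting the stranded consonants removes /m/, /j/, /ʒ/, /z/.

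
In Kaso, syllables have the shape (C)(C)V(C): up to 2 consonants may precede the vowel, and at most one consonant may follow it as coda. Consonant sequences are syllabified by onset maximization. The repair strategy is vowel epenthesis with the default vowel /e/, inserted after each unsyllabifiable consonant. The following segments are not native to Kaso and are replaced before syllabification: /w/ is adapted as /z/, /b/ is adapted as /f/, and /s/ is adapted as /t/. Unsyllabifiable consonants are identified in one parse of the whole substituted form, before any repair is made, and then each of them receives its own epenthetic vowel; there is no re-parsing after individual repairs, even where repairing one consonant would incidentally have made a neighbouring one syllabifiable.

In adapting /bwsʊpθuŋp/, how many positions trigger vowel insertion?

After substitution the input is /fztʊpθuŋp/.
The unsyllabifiable consonants are /f/, /p/; each receives one epenthetic vowel.

2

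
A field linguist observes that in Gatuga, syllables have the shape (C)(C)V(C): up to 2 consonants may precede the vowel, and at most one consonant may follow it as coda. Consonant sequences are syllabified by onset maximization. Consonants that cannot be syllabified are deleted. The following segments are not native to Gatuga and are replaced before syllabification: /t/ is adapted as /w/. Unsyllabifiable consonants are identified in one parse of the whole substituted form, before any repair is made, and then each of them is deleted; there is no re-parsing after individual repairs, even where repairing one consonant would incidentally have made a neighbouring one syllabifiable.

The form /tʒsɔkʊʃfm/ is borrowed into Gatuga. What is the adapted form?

Substitution: /t/ → /w/, giving /wʒsɔkʊʃfm/.
Syllabifying with onset maximization leaves /w/, /f/, /m/ stranded (at most one coda consonant is licensed; onsets may contain at most 2 consonants).
Each unlicensed consonant is deleted: /w/, /f/, /m/.

ʒsɔkʊʃ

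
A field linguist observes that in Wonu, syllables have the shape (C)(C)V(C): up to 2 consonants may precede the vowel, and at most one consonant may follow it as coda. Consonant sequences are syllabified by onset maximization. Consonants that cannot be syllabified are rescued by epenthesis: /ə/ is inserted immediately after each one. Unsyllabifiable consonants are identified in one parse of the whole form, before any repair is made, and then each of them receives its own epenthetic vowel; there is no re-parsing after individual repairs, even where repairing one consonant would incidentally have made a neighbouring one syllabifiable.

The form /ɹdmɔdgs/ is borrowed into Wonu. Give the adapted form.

ɹədmɔdgəsə

Syllabifying with onset maximization leaves /ɹ/, /g/, /s/ stranded (at most one coda consonant is licensed; onsets may contain at most 2 consonants).
Each unlicensed consonant becomes the onset of a new syllable: /ɹ/ → /ɹə/, /g/ → /gə/, /s/ → /sə/.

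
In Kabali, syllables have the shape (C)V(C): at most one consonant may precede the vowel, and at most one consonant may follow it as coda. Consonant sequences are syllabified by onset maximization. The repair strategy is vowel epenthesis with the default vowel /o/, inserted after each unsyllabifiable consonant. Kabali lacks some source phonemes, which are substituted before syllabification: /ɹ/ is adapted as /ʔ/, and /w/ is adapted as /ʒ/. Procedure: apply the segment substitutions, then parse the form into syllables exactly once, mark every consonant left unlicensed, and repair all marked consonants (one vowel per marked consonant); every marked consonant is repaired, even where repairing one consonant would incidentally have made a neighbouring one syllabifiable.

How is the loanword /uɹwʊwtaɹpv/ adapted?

uʔʒʊʒtaʔpovo

Substitution: /ɹ/ → /ʔ/, /w/ → /ʒ/, giving /uʔʒʊʒtaʔpv/.
The consonants /p/, /v/ cannot be parsed into a legal (C)V(C) syllable (at most one coda consonant is licensed; onsets are limited to one consonant).
Each unlicensed consonant becomes the onset of a new syllable: /p/ → /po/, /v/ → /vo/.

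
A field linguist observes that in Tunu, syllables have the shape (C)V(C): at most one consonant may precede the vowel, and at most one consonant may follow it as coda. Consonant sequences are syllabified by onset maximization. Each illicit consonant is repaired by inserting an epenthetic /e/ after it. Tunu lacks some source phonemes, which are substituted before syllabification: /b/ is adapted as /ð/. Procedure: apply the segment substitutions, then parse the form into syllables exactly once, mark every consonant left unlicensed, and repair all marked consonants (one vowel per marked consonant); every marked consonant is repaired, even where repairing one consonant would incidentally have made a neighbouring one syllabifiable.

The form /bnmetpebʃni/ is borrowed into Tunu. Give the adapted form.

Substitution: /b/ → /ð/, giving /ðnmetpeðʃni/.
The consonants /ð/, /n/, /ʃ/ cannot be parsed into a legal (C)V(C) syllable (at most one coda consonant is licensed; onsets are limited to one consonant).
Epenthesis after each stranded consonant: /ð/ → /ðe/, /n/ → /ne/, /ʃ/ → /ʃe/.

ðenemetpeðʃeni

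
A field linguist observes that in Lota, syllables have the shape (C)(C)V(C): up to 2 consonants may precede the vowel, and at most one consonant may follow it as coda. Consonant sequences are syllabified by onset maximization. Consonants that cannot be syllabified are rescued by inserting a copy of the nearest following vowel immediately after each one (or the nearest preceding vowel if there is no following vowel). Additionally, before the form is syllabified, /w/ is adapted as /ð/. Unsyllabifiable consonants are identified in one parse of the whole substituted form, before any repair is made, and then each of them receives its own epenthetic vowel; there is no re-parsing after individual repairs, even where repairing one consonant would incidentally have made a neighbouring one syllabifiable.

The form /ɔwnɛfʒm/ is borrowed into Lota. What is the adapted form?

ɔðnɛfʒɛmɛ

Substitution: /w/ → /ð/, giving /ɔðnɛfʒm/.
The consonants /ʒ/, /m/ cannot be parsed into a legal (C)(C)V(C) syllable (at most one coda consonant is licensed; onsets may contain at most 2 consonants).
Epenthesis after each stranded consonant: /ʒ/ → /ʒɛ/, /m/ → /mɛ/.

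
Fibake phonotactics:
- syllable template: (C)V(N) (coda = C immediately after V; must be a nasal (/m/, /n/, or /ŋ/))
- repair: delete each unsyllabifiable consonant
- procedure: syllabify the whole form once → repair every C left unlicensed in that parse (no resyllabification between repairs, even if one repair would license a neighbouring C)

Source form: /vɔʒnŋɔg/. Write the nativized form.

vɔŋɔ

Syllabifying with onset maximization leaves /ʒ/, /n/, /g/ stranded (only a nasal (/m/, /n/, or /ŋ/) is licensed in coda position; onsets are limited to one consonant).
Deletion applies to /ʒ/, /n/, /g/.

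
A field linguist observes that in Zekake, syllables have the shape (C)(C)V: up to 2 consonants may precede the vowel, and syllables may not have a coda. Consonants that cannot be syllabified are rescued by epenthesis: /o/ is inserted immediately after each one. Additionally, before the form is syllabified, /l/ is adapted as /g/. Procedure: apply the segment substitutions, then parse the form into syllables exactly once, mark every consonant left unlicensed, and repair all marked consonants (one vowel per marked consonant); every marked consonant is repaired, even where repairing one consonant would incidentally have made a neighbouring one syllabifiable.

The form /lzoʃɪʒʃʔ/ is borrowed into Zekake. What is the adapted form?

Substitution: /l/ → /g/, giving /gzoʃɪʒʃʔ/.
Syllabifying with onset maximization leaves /ʒ/, /ʃ/, /ʔ/ stranded (no codas are permitted; onsets may contain at most 2 consonants).
Epenthesis after each stranded consonant: /ʒ/ → /ʒo/, /ʃ/ → /ʃo/, /ʔ/ → /ʔo/.

gzoʃɪʒoʃoʔo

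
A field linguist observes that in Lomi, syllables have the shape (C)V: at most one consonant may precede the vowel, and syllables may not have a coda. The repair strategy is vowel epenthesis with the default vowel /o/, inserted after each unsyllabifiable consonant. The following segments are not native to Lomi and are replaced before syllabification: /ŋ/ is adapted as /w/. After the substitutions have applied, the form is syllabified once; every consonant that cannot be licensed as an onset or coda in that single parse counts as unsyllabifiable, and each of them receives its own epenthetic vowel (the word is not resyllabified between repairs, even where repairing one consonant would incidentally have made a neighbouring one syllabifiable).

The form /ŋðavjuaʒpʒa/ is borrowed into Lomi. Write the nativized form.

Substitution: /ŋ/ → /w/, giving /wðavjuaʒpʒa/.
The consonants /w/, /v/, /ʒ/, /p/ cannot be parsed into a legal (C)V syllable (no codas are permitted; onsets are limited to one consonant).
Epenthesis after each stranded consonant: /w/ → /wo/, /v/ → /vo/, /ʒ/ → /ʒo/, /p/ → /po/.

woðavojuaʒopoʒa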